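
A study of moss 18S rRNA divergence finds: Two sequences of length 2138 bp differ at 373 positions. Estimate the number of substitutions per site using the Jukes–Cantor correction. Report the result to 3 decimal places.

0.199

p = 373/2138 ≈ 0.174462.
d = −(3/4) ln(1 − 4p/3) = −0.75 ln(1 − 0.232616) = −0.75 ln(0.767384)
  = −0.75 × (-0.264768) = 0.198576 substitutions/site.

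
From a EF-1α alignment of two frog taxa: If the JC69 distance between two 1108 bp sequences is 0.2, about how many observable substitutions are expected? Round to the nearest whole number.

Invert JC69: p = (3/4)(1 − e^(−4d/3)) = 0.75 × (1 − e^(-0.266667)) = 0.75 × (1 − 0.765928) = 0.175554.
Expected differing sites = pL ≈ 0.175554 × 1108 = 194.513832 ≈ 195.

195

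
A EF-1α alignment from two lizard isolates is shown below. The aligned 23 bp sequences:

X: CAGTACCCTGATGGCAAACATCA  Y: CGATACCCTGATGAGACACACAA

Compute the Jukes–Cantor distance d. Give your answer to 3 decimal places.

0.390

The sequences differ at 7 of 23 sites (2, 3, 14, 15, 17, 21, 22), so p = 7/23 ≈ 0.304348.
d = −(3/4) ln(1 − 4p/3) = −0.75 ln(1 − 0.405797) = −0.75 ln(0.594203)
  = −0.75 × (-0.520534) = 0.390401 substitutions/site.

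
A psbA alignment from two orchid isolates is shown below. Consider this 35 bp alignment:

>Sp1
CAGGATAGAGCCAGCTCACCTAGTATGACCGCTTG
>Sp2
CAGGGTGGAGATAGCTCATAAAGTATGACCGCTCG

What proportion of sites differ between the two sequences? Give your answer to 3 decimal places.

The sequences differ at 8 of 35 positions (sites 5, 7, 11, 12, 19, 20, 21, 34).
p = 8/35 = 0.228571… ≈ 0.229 (to 3 d.p.).

0.229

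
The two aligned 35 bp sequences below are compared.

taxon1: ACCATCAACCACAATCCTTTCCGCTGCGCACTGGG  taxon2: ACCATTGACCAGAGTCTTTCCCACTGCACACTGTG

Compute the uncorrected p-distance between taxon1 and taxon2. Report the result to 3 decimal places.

0.257

The sequences differ at 9 of 35 positions (sites 6, 7, 12, 14, 17, 20, 23, 28, 34).
p = 9/35 = 0.257142… ≈ 0.257 (to 3 d.p.).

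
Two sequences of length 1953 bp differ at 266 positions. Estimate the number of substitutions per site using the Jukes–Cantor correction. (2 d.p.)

0.15

p = 266/1953 ≈ 0.136201.
d = −(3/4) ln(1 − 4p/3) = −0.75 ln(1 − 0.181601) = −0.75 ln(0.818399)
  = −0.75 × (-0.200405) = 0.150304 substitutions/site.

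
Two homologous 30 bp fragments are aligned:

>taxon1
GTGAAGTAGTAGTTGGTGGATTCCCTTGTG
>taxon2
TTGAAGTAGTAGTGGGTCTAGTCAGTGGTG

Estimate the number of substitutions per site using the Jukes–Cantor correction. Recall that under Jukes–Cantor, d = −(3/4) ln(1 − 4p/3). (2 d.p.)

0.33

The sequences differ at 8 of 30 sites (1, 14, 18, 19, 21, 24, 25, 27), so p = 8/30 ≈ 0.266667.
d = −(3/4) ln(1 − 4p/3) = −0.75 ln(1 − 0.355556) = −0.75 ln(0.644444)
  = −0.75 × (-0.439367) = 0.329525 substitutions/site.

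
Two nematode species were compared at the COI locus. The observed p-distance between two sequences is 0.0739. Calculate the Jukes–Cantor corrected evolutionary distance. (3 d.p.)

0.078

d = −(3/4) ln(1 − 4p/3) = −0.75 ln(1 − 0.098533) = −0.75 ln(0.901467)
  = −0.75 × (-0.103732) = 0.077799 substitutions/site.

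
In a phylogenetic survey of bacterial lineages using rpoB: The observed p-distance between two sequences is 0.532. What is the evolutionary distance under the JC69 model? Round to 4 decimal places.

0.9267

d = −(3/4) ln(1 − 4p/3) = −0.75 ln(1 − 0.709333) = −0.75 ln(0.290667)
  = −0.75 × (-1.235577) = 0.926683 substitutions/site.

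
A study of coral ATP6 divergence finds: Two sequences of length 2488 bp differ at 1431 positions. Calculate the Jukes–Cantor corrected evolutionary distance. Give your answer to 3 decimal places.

1.092

p = 1431/2488 ≈ 0.575161.
d = −(3/4) ln(1 − 4p/3) = −0.75 ln(1 − 0.766881) = −0.75 ln(0.233119)
  = −0.75 × (-1.456206) = 1.092155 substitutions/site.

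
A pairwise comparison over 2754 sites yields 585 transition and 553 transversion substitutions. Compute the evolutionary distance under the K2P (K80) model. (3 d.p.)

0.620

P = 585/2754 ≈ 0.212418 and Q = 553/2754 ≈ 0.200799.
Under the Kimura two-parameter model, d = −½ ln(1 − 2P − Q) − ¼ ln(1 − 2Q).
1 − 2P − Q = 0.374365, giving −½ ln(0.374365) = 0.491262.
1 − 2Q = 0.598402, giving −¼ ln(0.598402) = 0.128373.
d = 0.491262 + 0.128373 = 0.619635.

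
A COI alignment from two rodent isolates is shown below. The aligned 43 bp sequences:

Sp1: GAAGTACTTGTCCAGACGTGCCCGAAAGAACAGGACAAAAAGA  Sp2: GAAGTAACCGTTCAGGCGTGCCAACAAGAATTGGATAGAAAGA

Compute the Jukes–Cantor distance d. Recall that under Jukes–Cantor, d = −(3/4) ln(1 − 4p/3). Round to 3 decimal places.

The sequences differ at 12 of 43 sites, so p = 12/43 ≈ 0.27907.
d = −(3/4) ln(1 − 4p/3) = −0.75 ln(1 − 0.372093) = −0.75 ln(0.627907)
  = −0.75 × (-0.465363) = 0.349022 substitutions/site.

0.349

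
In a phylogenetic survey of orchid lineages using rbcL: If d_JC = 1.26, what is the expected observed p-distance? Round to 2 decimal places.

p = (3/4)(1 − e^(−4d/3)) = 0.75 × (1 − e^(-1.68)) = 0.75 × (1 − 0.186374) = 0.610220.

0.61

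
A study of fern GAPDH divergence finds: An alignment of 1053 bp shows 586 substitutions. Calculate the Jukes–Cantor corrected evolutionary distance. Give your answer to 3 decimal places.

p = 586/1053 ≈ 0.556505.
d = −(3/4) ln(1 − 4p/3) = −0.75 ln(1 − 0.742007) = −0.75 ln(0.257993)
  = −0.75 × (-1.354823) = 1.016117 substitutions/site.

1.016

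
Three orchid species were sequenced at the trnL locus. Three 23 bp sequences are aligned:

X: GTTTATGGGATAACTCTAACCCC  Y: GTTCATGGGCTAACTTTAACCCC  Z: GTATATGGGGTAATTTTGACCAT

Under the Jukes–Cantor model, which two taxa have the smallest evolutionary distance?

X–Y: 3/23 differ, p = 0.130, d = 0.143.
X–Z: 7/23 differ, p = 0.304, d = 0.390.
Y–Z: 7/23 differ, p = 0.304, d = 0.390.
The smallest distance is between X and Y.

X and Y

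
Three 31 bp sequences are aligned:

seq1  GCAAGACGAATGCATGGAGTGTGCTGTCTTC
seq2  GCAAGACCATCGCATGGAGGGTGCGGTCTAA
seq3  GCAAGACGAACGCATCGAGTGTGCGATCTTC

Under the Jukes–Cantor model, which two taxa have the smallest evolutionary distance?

seq1 and seq3

seq1–seq2: 7/31 differ, p = 0.226, d = 0.269.
seq1–seq3: 4/31 differ, p = 0.129, d = 0.142.
seq2–seq3: 7/31 differ, p = 0.226, d = 0.269.
The smallest distance is between seq1 and seq3.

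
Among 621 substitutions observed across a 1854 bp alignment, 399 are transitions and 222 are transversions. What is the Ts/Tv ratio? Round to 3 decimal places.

R = 399/222 = 1.797297… ≈ 1.797 (to 3 d.p.).

1.797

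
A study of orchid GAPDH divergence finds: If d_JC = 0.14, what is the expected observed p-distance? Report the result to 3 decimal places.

0.128

p = (3/4)(1 − e^(−4d/3)) = 0.75 × (1 − e^(-0.186667)) = 0.75 × (1 − 0.829720) = 0.127710.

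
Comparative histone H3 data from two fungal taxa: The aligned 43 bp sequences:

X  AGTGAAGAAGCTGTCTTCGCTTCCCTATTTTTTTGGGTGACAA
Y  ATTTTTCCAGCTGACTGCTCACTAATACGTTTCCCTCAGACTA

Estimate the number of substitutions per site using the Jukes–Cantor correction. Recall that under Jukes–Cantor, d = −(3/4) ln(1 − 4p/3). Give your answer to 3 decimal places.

The sequences differ at 23 of 43 sites, so p = 23/43 ≈ 0.534884.
d = −(3/4) ln(1 − 4p/3) = −0.75 ln(1 − 0.713179) = −0.75 ln(0.286821)
  = −0.75 × (-1.248897) = 0.936673 substitutions/site.

0.937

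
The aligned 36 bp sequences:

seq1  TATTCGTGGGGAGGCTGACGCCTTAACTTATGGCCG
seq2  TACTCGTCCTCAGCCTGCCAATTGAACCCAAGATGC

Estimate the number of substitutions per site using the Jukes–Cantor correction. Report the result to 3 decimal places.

0.824

The sequences differ at 18 of 36 sites, so p = 18/36 = 0.5.
d = −(3/4) ln(1 − 4p/3) = −0.75 ln(1 − 0.666667) = −0.75 ln(0.333333)
  = −0.75 × (-1.098613) = 0.823960 substitutions/site.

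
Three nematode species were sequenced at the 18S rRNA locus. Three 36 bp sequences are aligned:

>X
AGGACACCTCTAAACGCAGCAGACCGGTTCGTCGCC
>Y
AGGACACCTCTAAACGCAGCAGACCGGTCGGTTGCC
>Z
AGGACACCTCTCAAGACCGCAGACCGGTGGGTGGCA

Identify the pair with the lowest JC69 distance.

X and Y

X–Y: 3/36 differ, p = 0.083, d = 0.088.
X–Z: 8/36 differ, p = 0.222, d = 0.264.
Y–Z: 7/36 differ, p = 0.194, d = 0.225.
The smallest distance is between X and Y.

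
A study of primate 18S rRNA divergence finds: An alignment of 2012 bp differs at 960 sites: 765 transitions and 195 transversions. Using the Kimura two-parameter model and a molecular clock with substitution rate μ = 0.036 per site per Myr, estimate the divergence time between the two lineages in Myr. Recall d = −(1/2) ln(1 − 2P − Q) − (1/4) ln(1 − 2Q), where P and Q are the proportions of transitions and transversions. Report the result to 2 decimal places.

14.27

P = 765/2012 ≈ 0.380219 and Q = 195/2012 ≈ 0.096918.
Under the Kimura two-parameter model, d = −½ ln(1 − 2P − Q) − ¼ ln(1 − 2Q).
1 − 2P − Q = 0.142644, giving −½ ln(0.142644) = 0.973702.
1 − 2Q = 0.806164, giving −¼ ln(0.806164) = 0.053867.
d = 0.973702 + 0.053867 = 1.027569.
Under a molecular clock d = 2μt, so t = d/(2μ) = 1.027569 / (2 × 0.036) = 14.27 Myr.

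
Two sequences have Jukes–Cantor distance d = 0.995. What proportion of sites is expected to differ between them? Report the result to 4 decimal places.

p = (3/4)(1 − e^(−4d/3)) = 0.75 × (1 − e^(-1.326667)) = 0.75 × (1 − 0.265360) = 0.550980.

0.5510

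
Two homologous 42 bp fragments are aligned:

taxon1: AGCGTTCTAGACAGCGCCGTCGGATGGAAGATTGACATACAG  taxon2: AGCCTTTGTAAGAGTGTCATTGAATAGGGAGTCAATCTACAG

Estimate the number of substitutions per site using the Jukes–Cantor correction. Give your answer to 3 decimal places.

The sequences differ at 20 of 42 sites, so p = 20/42 ≈ 0.47619.
d = −(3/4) ln(1 − 4p/3) = −0.75 ln(1 − 0.63492) = −0.75 ln(0.36508)
  = −0.75 × (-1.007639) = 0.755729 substitutions/site.

0.756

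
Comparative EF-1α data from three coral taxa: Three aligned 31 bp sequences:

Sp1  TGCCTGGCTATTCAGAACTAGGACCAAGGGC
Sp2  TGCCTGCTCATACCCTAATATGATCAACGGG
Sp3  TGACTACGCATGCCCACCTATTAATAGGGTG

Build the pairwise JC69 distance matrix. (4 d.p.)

d(Sp1,Sp2) = 0.5445, d(Sp1,Sp3) = 0.8740, d(Sp2,Sp3) = 0.6143

Sp1–Sp2: 12/31 sites differ → p ≈ 0.387097, d = −0.75 ln(1 − 0.516129) = 0.544453 ≈ 0.5445.
Sp1–Sp3: 16/31 sites differ → p ≈ 0.516129, d = −0.75 ln(1 − 0.688172) = 0.873978 ≈ 0.8740.
Sp2–Sp3: 13/31 sites differ → p ≈ 0.419355, d = −0.75 ln(1 − 0.55914) = 0.614271 ≈ 0.6143.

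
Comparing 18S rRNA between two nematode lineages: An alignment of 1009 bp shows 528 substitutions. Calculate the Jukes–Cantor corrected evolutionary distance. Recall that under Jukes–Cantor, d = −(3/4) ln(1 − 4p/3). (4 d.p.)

p = 528/1009 ≈ 0.52329.
d = −(3/4) ln(1 − 4p/3) = −0.75 ln(1 − 0.69772) = −0.75 ln(0.30228)
  = −0.75 × (-1.196402) = 0.897302 substitutions/site.

0.8973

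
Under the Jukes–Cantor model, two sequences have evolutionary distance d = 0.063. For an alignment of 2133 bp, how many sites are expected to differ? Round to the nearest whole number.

129

Invert JC69: p = (3/4)(1 − e^(−4d/3)) = 0.75 × (1 − e^(-0.084)) = 0.75 × (1 − 0.919431) = 0.060427.
Expected differing sites = pL ≈ 0.060427 × 2133 = 128.890791 ≈ 129.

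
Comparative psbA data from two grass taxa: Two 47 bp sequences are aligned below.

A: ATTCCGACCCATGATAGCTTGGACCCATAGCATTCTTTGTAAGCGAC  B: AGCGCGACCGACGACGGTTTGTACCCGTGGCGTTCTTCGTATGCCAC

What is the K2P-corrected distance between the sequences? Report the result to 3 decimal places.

Of 47 sites, 9 differences are transitions and 6 are transversions, so P = 9/47 ≈ 0.191489 and Q = 6/47 ≈ 0.12766.
Under the Kimura two-parameter model, d = −½ ln(1 − 2P − Q) − ¼ ln(1 − 2Q).
1 − 2P − Q = 0.489362, giving −½ ln(0.489362) = 0.357326.
1 − 2Q = 0.74468, giving −¼ ln(0.74468) = 0.073700.
d = 0.357326 + 0.073700 = 0.431026.

0.431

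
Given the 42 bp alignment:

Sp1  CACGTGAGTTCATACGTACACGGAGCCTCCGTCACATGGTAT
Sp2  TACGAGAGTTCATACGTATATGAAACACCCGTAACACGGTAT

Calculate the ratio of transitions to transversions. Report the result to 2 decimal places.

Transitions are A↔G and C↔T; transversions are all other mismatches.
Transitions: 7. Transversions: 3.
R = 7/3 = 2.333333… ≈ 2.33 (to 2 d.p.).

2.33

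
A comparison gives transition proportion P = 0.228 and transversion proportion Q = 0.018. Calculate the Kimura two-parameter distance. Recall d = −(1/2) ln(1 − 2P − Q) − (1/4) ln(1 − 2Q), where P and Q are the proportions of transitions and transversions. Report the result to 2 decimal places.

Under the Kimura two-parameter model, d = −½ ln(1 − 2P − Q) − ¼ ln(1 − 2Q).
1 − 2P − Q = 0.526, giving −½ ln(0.526) = 0.321227.
1 − 2Q = 0.964, giving −¼ ln(0.964) = 0.009166.
d = 0.321227 + 0.009166 = 0.330393.

0.33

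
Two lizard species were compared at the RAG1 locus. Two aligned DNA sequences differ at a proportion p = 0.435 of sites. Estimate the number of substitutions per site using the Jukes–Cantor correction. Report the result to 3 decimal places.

d = −(3/4) ln(1 − 4p/3) = −0.75 ln(1 − 0.58) = −0.75 ln(0.42)
  = −0.75 × (-0.867501) = 0.650626 substitutions/site.

0.651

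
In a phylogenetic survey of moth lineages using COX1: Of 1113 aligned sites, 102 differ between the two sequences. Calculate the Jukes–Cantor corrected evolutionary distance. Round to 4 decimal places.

0.0977

p = 102/1113 ≈ 0.091644.
d = −(3/4) ln(1 − 4p/3) = −0.75 ln(1 − 0.122192) = −0.75 ln(0.877808)
  = −0.75 × (-0.130327) = 0.097745 substitutions/site.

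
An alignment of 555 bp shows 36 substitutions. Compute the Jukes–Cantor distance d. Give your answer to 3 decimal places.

0.068

p = 36/555 ≈ 0.064865.
d = −(3/4) ln(1 − 4p/3) = −0.75 ln(1 − 0.086487) = −0.75 ln(0.913513)
  = −0.75 × (-0.090458) = 0.067844 substitutions/site.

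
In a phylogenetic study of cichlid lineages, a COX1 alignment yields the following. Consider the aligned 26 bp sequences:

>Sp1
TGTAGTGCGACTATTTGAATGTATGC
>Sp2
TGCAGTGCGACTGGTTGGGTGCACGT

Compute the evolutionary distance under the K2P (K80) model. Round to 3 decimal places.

Of 26 sites, 7 differences are transitions and 1 are transversions, so P = 7/26 ≈ 0.269231 and Q = 1/26 ≈ 0.038462.
Under the Kimura two-parameter model, d = −½ ln(1 − 2P − Q) − ¼ ln(1 − 2Q).
1 − 2P − Q = 0.423076, giving −½ ln(0.423076) = 0.430102.
1 − 2Q = 0.923076, giving −¼ ln(0.923076) = 0.020011.
d = 0.430102 + 0.020011 = 0.450113.

0.450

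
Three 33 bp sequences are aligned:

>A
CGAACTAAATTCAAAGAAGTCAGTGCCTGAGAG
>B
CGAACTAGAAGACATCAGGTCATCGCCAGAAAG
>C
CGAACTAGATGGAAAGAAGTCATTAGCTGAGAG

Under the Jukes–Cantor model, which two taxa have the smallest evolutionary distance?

A–B: 12/33 differ, p = 0.364, d = 0.497.
A–C: 6/33 differ, p = 0.182, d = 0.208.
B–C: 11/33 differ, p = 0.333, d = 0.441.
The smallest distance is between A and C.

A and C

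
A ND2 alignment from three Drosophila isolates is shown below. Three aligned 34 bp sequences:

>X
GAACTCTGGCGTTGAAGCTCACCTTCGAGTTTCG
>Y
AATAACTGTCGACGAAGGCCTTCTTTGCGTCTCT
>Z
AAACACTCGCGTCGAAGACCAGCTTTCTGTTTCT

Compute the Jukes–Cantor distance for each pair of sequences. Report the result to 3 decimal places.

X–Y: 15/34 sites differ → p ≈ 0.441176, d = −0.75 ln(1 − 0.588235) = 0.665477 ≈ 0.665.
X–Z: 11/34 sites differ → p ≈ 0.323529, d = −0.75 ln(1 − 0.431372) = 0.423397 ≈ 0.423.
Y–Z: 11/34 sites differ → p ≈ 0.323529, d = −0.75 ln(1 − 0.431372) = 0.423397 ≈ 0.423.

d(X,Y) = 0.665, d(X,Z) = 0.423, d(Y,Z) = 0.423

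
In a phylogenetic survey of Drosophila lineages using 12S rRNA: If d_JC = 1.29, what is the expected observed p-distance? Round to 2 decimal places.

0.62

p = (3/4)(1 − e^(−4d/3)) = 0.75 × (1 − e^(-1.72)) = 0.75 × (1 − 0.179066) = 0.615701.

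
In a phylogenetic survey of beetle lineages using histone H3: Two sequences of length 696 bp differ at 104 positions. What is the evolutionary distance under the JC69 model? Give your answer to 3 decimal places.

0.167

p = 104/696 ≈ 0.149425.
d = −(3/4) ln(1 − 4p/3) = −0.75 ln(1 − 0.199233) = −0.75 ln(0.800767)
  = −0.75 × (-0.222185) = 0.166639 substitutions/site.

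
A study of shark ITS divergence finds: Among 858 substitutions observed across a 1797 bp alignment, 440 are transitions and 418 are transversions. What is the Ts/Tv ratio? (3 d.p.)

1.053

R = 440/418 = 1.052631… ≈ 1.053 (to 3 d.p.).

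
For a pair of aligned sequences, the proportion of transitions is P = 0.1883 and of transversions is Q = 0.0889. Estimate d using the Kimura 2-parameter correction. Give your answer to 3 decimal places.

0.362

Under the Kimura two-parameter model, d = −½ ln(1 − 2P − Q) − ¼ ln(1 − 2Q).
1 − 2P − Q = 0.5345, giving −½ ln(0.5345) = 0.313212.
1 − 2Q = 0.8222, giving −¼ ln(0.8222) = 0.048943.
d = 0.313212 + 0.048943 = 0.362155.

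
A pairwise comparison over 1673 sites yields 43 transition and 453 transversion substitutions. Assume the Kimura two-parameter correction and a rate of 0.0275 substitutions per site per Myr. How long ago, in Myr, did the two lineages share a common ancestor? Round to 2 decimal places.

P = 43/1673 ≈ 0.025702 and Q = 453/1673 ≈ 0.270771.
Under the Kimura two-parameter model, d = −½ ln(1 − 2P − Q) − ¼ ln(1 − 2Q).
1 − 2P − Q = 0.677825, giving −½ ln(0.677825) = 0.194433.
1 − 2Q = 0.458458, giving −¼ ln(0.458458) = 0.194972.
d = 0.194433 + 0.194972 = 0.389405.
Under a molecular clock d = 2μt, so t = d/(2μ) = 0.389405 / (2 × 0.0275) = 7.08 Myr.

7.08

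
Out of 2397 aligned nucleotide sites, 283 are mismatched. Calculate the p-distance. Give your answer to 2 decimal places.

0.12

p = 283/2397 = 0.118064… ≈ 0.12 (to 2 d.p.).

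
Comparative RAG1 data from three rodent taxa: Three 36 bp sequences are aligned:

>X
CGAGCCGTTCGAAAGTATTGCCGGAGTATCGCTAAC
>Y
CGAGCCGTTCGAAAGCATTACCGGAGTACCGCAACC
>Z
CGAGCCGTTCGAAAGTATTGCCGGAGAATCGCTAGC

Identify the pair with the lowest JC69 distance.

X–Y: 5/36 differ, p = 0.139, d = 0.154.
X–Z: 2/36 differ, p = 0.056, d = 0.058.
Y–Z: 6/36 differ, p = 0.167, d = 0.188.
The smallest distance is between X and Z.

X and Z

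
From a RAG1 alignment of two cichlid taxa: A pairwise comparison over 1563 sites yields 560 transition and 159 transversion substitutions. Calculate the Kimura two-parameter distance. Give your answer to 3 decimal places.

P = 560/1563 ≈ 0.358285 and Q = 159/1563 ≈ 0.101727.
Under the Kimura two-parameter model, d = −½ ln(1 − 2P − Q) − ¼ ln(1 − 2Q).
1 − 2P − Q = 0.181703, giving −½ ln(0.181703) = 0.852691.
1 − 2Q = 0.796546, giving −¼ ln(0.796546) = 0.056868.
d = 0.852691 + 0.056868 = 0.909559.

0.910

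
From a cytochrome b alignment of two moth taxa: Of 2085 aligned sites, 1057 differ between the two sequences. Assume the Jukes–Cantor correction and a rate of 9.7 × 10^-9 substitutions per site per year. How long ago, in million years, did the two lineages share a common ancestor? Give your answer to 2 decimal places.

43.56

p = 1057/2085 ≈ 0.506954.
d = −(3/4) ln(1 − 4p/3) = −0.75 ln(1 − 0.675939) = −0.75 ln(0.324061)
  = −0.75 × (-1.126824) = 0.845118 substitutions/site.
Under a molecular clock d = 2μt, so t = d/(2μ) = 0.845118 / (2 × 9.7 × 10^-9) = 43.56 million years.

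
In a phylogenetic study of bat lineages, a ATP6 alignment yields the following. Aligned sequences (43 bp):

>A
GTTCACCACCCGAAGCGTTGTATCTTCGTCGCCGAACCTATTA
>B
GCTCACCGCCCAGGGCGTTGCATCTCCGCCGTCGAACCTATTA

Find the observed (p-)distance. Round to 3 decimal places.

0.209

The sequences differ at 9 of 43 positions (sites 2, 8, 12, 13, 14, 21, 26, 29, 32).
p = 9/43 = 0.209302… ≈ 0.209 (to 3 d.p.).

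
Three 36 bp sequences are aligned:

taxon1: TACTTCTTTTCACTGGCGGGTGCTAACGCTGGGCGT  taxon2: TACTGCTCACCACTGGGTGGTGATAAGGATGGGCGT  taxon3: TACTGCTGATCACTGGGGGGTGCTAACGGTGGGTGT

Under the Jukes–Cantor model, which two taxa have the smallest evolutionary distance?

taxon1 and taxon3

taxon1–taxon2: 9/36 differ, p = 0.250, d = 0.304.
taxon1–taxon3: 6/36 differ, p = 0.167, d = 0.188.
taxon2–taxon3: 7/36 differ, p = 0.194, d = 0.225.
The smallest distance is between taxon1 and taxon3.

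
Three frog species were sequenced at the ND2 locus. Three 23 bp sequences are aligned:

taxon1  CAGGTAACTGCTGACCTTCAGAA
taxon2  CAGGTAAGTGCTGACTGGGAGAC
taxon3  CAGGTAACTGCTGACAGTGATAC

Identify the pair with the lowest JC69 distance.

taxon1–taxon2: 6/23 differ, p = 0.261, d = 0.321.
taxon1–taxon3: 5/23 differ, p = 0.217, d = 0.257.
taxon2–taxon3: 4/23 differ, p = 0.174, d = 0.198.
The smallest distance is between taxon2 and taxon3.

taxon2 and taxon3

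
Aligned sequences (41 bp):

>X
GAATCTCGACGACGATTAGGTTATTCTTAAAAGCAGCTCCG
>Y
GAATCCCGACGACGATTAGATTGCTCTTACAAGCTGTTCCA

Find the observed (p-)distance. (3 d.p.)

0.195

The sequences differ at 8 of 41 positions (sites 6, 20, 23, 24, 30, 35, 37, 41).
p = 8/41 = 0.195121… ≈ 0.195 (to 3 d.p.).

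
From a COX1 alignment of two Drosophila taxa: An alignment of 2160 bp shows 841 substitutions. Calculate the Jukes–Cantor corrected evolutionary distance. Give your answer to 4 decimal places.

0.5491

p = 841/2160 ≈ 0.389352.
d = −(3/4) ln(1 − 4p/3) = −0.75 ln(1 − 0.519136) = −0.75 ln(0.480864)
  = −0.75 × (-0.732171) = 0.549128 substitutions/site.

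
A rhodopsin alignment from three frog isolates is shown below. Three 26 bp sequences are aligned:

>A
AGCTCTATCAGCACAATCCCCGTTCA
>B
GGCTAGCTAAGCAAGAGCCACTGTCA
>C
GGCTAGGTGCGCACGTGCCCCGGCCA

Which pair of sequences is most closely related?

B and C

A–B: 11/26 differ, p = 0.423, d = 0.623.
A–C: 11/26 differ, p = 0.423, d = 0.623.
B–C: 8/26 differ, p = 0.308, d = 0.396.
The smallest distance is between B and C.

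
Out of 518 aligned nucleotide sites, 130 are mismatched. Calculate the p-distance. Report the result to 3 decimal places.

0.251

p = 130/518 = 0.250965… ≈ 0.251 (to 3 d.p.).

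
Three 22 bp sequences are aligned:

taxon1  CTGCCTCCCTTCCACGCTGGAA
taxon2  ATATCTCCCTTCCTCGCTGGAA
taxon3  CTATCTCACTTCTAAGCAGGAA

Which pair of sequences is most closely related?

taxon1 and taxon2

taxon1–taxon2: 4/22 differ, p = 0.182, d = 0.208.
taxon1–taxon3: 6/22 differ, p = 0.273, d = 0.339.
taxon2–taxon3: 6/22 differ, p = 0.273, d = 0.339.
The smallest distance is between taxon1 and taxon2.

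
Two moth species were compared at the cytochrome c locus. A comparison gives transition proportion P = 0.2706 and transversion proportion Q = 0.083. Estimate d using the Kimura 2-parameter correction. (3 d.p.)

0.535

Under the Kimura two-parameter model, d = −½ ln(1 − 2P − Q) − ¼ ln(1 − 2Q).
1 − 2P − Q = 0.3758, giving −½ ln(0.3758) = 0.489349.
1 − 2Q = 0.834, giving −¼ ln(0.834) = 0.045380.
d = 0.489349 + 0.045380 = 0.534729.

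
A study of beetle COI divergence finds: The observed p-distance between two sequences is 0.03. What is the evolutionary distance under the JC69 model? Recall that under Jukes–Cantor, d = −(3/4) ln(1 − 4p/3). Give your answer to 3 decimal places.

0.031

d = −(3/4) ln(1 − 4p/3) = −0.75 ln(1 − 0.04) = −0.75 ln(0.96)
  = −0.75 × (-0.040822) = 0.030617 substitutions/site.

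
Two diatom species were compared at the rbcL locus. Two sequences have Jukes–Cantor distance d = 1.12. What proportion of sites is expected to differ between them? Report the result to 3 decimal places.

0.582

p = (3/4)(1 − e^(−4d/3)) = 0.75 × (1 − e^(-1.493333)) = 0.75 × (1 − 0.224623) = 0.581533.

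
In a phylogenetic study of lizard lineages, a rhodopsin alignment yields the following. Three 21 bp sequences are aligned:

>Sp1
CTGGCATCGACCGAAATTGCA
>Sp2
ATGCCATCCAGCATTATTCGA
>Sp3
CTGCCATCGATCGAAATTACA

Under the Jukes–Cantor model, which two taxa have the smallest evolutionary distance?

Sp1 and Sp3

Sp1–Sp2: 9/21 differ, p = 0.429, d = 0.635.
Sp1–Sp3: 3/21 differ, p = 0.143, d = 0.158.
Sp2–Sp3: 8/21 differ, p = 0.381, d = 0.532.
The smallest distance is between Sp1 and Sp3.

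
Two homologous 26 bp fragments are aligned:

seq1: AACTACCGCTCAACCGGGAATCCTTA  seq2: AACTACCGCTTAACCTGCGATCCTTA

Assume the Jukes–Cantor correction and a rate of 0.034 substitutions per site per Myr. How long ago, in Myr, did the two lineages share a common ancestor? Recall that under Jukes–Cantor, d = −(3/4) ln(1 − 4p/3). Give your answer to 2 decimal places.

2.53

The sequences differ at 4 of 26 sites (11, 16, 18, 19), so p = 4/26 ≈ 0.153846.
d = −(3/4) ln(1 − 4p/3) = −0.75 ln(1 − 0.205128) = −0.75 ln(0.794872)
  = −0.75 × (-0.229574) = 0.172181 substitutions/site.
Under a molecular clock d = 2μt, so t = d/(2μ) = 0.172181 / (2 × 0.034) = 2.53 Myr.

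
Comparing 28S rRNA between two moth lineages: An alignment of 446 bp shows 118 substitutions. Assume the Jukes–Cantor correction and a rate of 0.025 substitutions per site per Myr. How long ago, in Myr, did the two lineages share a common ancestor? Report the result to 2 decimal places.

6.53

p = 118/446 ≈ 0.264574.
d = −(3/4) ln(1 − 4p/3) = −0.75 ln(1 − 0.352765) = −0.75 ln(0.647235)
  = −0.75 × (-0.435046) = 0.326285 substitutions/site.
Under a molecular clock d = 2μt, so t = d/(2μ) = 0.326285 / (2 × 0.025) = 6.53 Myr.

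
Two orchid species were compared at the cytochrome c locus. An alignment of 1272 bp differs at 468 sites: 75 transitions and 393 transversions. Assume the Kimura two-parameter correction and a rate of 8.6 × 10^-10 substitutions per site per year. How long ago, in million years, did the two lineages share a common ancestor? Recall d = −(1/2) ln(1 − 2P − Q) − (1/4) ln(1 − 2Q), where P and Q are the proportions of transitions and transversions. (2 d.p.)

301.67

P = 75/1272 ≈ 0.058962 and Q = 393/1272 ≈ 0.308962.
Under the Kimura two-parameter model, d = −½ ln(1 − 2P − Q) − ¼ ln(1 − 2Q).
1 − 2P − Q = 0.573114, giving −½ ln(0.573114) = 0.278335.
1 − 2Q = 0.382076, giving −¼ ln(0.382076) = 0.240534.
d = 0.278335 + 0.240534 = 0.518869.
Under a molecular clock d = 2μt, so t = d/(2μ) = 0.518869 / (2 × 8.6 × 10^-10) = 301.67 million years.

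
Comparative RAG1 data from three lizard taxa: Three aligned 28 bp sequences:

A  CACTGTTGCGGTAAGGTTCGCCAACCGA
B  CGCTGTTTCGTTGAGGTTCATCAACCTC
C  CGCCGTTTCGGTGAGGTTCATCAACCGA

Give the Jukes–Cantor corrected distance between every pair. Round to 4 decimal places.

d(A,B) = 0.3597, d(A,C) = 0.2524, d(B,C) = 0.1585

A–B: 8/28 sites differ → p ≈ 0.285714, d = −0.75 ln(1 − 0.380952) = 0.359679 ≈ 0.3597.
A–C: 6/28 sites differ → p ≈ 0.214286, d = −0.75 ln(1 − 0.285715) = 0.252355 ≈ 0.2524.
B–C: 4/28 sites differ → p ≈ 0.142857, d = −0.75 ln(1 − 0.190476) = 0.158482 ≈ 0.1585.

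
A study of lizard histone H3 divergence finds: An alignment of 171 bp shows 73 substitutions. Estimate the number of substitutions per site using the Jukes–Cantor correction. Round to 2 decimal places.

0.63

p = 73/171 ≈ 0.426901.
d = −(3/4) ln(1 − 4p/3) = −0.75 ln(1 − 0.569201) = −0.75 ln(0.430799)
  = −0.75 × (-0.842114) = 0.631586 substitutions/site.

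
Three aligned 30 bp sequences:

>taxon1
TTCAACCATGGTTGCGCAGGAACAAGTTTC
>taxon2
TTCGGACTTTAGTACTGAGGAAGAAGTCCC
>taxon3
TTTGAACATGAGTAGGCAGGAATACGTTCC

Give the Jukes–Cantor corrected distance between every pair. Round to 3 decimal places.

taxon1–taxon2: 13/30 sites differ → p ≈ 0.433333, d = −0.75 ln(1 − 0.577777) = 0.646666 ≈ 0.647.
taxon1–taxon3: 10/30 sites differ → p ≈ 0.333333, d = −0.75 ln(1 − 0.444444) = 0.440839 ≈ 0.441.
taxon2–taxon3: 10/30 sites differ → p ≈ 0.333333, d = −0.75 ln(1 − 0.444444) = 0.440839 ≈ 0.441.

d(taxon1,taxon2) = 0.647, d(taxon1,taxon3) = 0.441, d(taxon2,taxon3) = 0.441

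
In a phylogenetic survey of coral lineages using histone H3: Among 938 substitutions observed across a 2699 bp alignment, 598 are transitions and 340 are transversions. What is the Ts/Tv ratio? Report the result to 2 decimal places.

1.76

R = 598/340 = 1.758823… ≈ 1.76 (to 2 d.p.).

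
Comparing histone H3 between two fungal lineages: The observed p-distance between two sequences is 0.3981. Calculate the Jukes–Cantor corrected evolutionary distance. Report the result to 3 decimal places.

0.568

d = −(3/4) ln(1 − 4p/3) = −0.75 ln(1 − 0.5308) = −0.75 ln(0.4692)
  = −0.75 × (-0.756726) = 0.567545 substitutions/site.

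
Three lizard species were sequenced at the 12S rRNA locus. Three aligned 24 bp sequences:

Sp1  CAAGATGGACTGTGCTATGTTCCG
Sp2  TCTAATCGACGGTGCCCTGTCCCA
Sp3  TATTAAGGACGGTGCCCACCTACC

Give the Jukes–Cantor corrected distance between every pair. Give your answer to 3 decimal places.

Sp1–Sp2: 10/24 sites differ → p ≈ 0.416667, d = −0.75 ln(1 − 0.555556) = 0.608198 ≈ 0.608.
Sp1–Sp3: 12/24 sites differ → p = 0.5, d = −0.75 ln(1 − 0.666667) = 0.823960 ≈ 0.824.
Sp2–Sp3: 10/24 sites differ → p ≈ 0.416667, d = −0.75 ln(1 − 0.555556) = 0.608198 ≈ 0.608.

d(Sp1,Sp2) = 0.608, d(Sp1,Sp3) = 0.824, d(Sp2,Sp3) = 0.608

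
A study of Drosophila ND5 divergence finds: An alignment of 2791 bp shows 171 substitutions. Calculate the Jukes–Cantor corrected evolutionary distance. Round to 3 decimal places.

0.064

p = 171/2791 ≈ 0.061268.
d = −(3/4) ln(1 − 4p/3) = −0.75 ln(1 − 0.081691) = −0.75 ln(0.918309)
  = −0.75 × (-0.085221) = 0.063916 substitutions/site.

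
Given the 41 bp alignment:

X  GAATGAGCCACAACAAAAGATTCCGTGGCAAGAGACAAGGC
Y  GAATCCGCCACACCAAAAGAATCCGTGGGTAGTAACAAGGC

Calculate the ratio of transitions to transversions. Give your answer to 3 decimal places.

0.143

Transitions are A↔G and C↔T; transversions are all other mismatches.
Transitions: 1. Transversions: 7.
R = 1/7 = 0.142857… ≈ 0.143 (to 3 d.p.).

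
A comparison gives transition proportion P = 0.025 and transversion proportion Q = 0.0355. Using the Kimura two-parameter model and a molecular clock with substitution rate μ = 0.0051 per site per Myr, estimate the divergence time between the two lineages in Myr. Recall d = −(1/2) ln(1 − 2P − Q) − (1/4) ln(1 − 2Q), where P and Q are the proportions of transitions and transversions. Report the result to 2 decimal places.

6.19

Under the Kimura two-parameter model, d = −½ ln(1 − 2P − Q) − ¼ ln(1 − 2Q).
1 − 2P − Q = 0.9145, giving −½ ln(0.9145) = 0.044689.
1 − 2Q = 0.929, giving −¼ ln(0.929) = 0.018412.
d = 0.044689 + 0.018412 = 0.063101.
Under a molecular clock d = 2μt, so t = d/(2μ) = 0.063101 / (2 × 0.0051) = 6.19 Myr.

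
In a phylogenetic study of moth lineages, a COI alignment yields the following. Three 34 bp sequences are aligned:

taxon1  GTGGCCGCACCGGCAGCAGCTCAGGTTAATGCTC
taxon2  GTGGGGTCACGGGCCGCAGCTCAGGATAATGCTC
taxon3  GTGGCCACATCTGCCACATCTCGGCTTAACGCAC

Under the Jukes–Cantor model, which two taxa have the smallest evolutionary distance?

taxon1 and taxon2

taxon1–taxon2: 6/34 differ, p = 0.176, d = 0.201.
taxon1–taxon3: 10/34 differ, p = 0.294, d = 0.373.
taxon2–taxon3: 13/34 differ, p = 0.382, d = 0.535.
The smallest distance is between taxon1 and taxon2.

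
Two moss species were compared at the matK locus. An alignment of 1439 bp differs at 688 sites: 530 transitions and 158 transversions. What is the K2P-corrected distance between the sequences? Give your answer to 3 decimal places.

P = 530/1439 ≈ 0.368311 and Q = 158/1439 ≈ 0.109798.
Under the Kimura two-parameter model, d = −½ ln(1 − 2P − Q) − ¼ ln(1 − 2Q).
1 − 2P − Q = 0.15358, giving −½ ln(0.15358) = 0.936767.
1 − 2Q = 0.780404, giving −¼ ln(0.780404) = 0.061986.
d = 0.936767 + 0.061986 = 0.998753.

0.999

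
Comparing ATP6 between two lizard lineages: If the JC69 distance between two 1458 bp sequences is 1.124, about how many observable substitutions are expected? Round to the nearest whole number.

849

Invert JC69: p = (3/4)(1 − e^(−4d/3)) = 0.75 × (1 − e^(-1.498667)) = 0.75 × (1 − 0.223428) = 0.582429.
Expected differing sites = pL ≈ 0.582429 × 1458 = 849.181482 ≈ 849.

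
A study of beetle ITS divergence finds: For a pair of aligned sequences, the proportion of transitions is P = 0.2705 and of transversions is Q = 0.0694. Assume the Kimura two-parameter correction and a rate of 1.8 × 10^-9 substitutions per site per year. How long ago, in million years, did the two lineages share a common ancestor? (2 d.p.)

Under the Kimura two-parameter model, d = −½ ln(1 − 2P − Q) − ¼ ln(1 − 2Q).
1 − 2P − Q = 0.3896, giving −½ ln(0.3896) = 0.471317.
1 − 2Q = 0.8612, giving −¼ ln(0.8612) = 0.037357.
d = 0.471317 + 0.037357 = 0.508674.
Under a molecular clock d = 2μt, so t = d/(2μ) = 0.508674 / (2 × 1.8 × 10^-9) = 141.30 million years.

141.30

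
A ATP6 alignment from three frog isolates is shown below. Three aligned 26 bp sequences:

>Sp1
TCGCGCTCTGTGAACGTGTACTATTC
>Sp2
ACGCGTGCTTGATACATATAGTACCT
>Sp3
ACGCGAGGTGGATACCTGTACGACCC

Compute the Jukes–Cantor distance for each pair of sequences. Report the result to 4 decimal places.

Sp1–Sp2: 13/26 sites differ → p = 0.5, d = −0.75 ln(1 − 0.666667) = 0.823960 ≈ 0.8240.
Sp1–Sp3: 11/26 sites differ → p ≈ 0.423077, d = −0.75 ln(1 − 0.564103) = 0.622762 ≈ 0.6228.
Sp2–Sp3: 8/26 sites differ → p ≈ 0.307692, d = −0.75 ln(1 − 0.410256) = 0.396050 ≈ 0.3961.

d(Sp1,Sp2) = 0.8240, d(Sp1,Sp3) = 0.6228, d(Sp2,Sp3) = 0.3961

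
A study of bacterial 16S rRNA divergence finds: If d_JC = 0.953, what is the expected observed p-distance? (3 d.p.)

0.540

p = (3/4)(1 − e^(−4d/3)) = 0.75 × (1 − e^(-1.270667)) = 0.75 × (1 − 0.280644) = 0.539517.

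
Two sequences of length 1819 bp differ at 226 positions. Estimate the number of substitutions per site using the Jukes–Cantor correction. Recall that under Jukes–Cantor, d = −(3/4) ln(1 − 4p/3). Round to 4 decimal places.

p = 226/1819 ≈ 0.124244.
d = −(3/4) ln(1 − 4p/3) = −0.75 ln(1 − 0.165659) = −0.75 ln(0.834341)
  = −0.75 × (-0.181113) = 0.135835 substitutions/site.

0.1358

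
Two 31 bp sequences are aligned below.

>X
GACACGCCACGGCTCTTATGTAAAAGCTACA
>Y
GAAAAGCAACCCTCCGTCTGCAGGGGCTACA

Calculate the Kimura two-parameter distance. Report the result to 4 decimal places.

Of 31 sites, 6 differences are transitions and 7 are transversions, so P = 6/31 ≈ 0.193548 and Q = 7/31 ≈ 0.225806.
Under the Kimura two-parameter model, d = −½ ln(1 − 2P − Q) − ¼ ln(1 − 2Q).
1 − 2P − Q = 0.387098, giving −½ ln(0.387098) = 0.474539.
1 − 2Q = 0.548388, giving −¼ ln(0.548388) = 0.150193.
d = 0.474539 + 0.150193 = 0.624732.

0.6247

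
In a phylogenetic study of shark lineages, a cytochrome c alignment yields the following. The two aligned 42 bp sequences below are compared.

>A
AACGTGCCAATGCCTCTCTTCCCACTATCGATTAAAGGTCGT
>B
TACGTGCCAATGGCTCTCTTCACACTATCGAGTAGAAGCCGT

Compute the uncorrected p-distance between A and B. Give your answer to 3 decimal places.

0.167

The sequences differ at 7 of 42 positions (sites 1, 13, 22, 32, 35, 37, 39).
p = 7/42 = 0.166666… ≈ 0.167 (to 3 d.p.).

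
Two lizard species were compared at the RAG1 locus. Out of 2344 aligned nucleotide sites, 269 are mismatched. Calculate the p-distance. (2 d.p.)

p = 269/2344 = 0.114761… ≈ 0.11 (to 2 d.p.).

0.11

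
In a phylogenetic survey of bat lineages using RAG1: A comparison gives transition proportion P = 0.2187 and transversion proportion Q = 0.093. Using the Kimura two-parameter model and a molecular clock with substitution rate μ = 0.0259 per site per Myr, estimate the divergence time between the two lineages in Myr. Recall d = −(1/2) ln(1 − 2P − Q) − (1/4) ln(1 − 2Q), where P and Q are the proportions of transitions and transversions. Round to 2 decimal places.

8.29

Under the Kimura two-parameter model, d = −½ ln(1 − 2P − Q) − ¼ ln(1 − 2Q).
1 − 2P − Q = 0.4696, giving −½ ln(0.4696) = 0.377937.
1 − 2Q = 0.814, giving −¼ ln(0.814) = 0.051449.
d = 0.377937 + 0.051449 = 0.429386.
Under a molecular clock d = 2μt, so t = d/(2μ) = 0.429386 / (2 × 0.0259) = 8.29 Myr.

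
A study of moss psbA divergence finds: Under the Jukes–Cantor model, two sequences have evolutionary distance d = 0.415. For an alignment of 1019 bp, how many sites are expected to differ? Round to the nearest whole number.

Invert JC69: p = (3/4)(1 − e^(−4d/3)) = 0.75 × (1 − e^(-0.553333)) = 0.75 × (1 − 0.575030) = 0.318728.
Expected differing sites = pL ≈ 0.318728 × 1019 = 324.783832 ≈ 325.

325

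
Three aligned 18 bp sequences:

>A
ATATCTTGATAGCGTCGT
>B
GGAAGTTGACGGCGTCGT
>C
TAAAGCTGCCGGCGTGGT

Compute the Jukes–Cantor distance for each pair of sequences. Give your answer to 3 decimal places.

d(A,B) = 0.441, d(A,C) = 0.824, d(B,C) = 0.347

A–B: 6/18 sites differ → p ≈ 0.333333, d = −0.75 ln(1 − 0.444444) = 0.440839 ≈ 0.441.
A–C: 9/18 sites differ → p = 0.5, d = −0.75 ln(1 − 0.666667) = 0.823960 ≈ 0.824.
B–C: 5/18 sites differ → p ≈ 0.277778, d = −0.75 ln(1 − 0.370371) = 0.346968 ≈ 0.347.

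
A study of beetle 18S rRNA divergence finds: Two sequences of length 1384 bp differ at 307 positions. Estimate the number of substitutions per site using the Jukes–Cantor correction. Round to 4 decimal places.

0.2630

p = 307/1384 ≈ 0.221821.
d = −(3/4) ln(1 − 4p/3) = −0.75 ln(1 − 0.295761) = −0.75 ln(0.704239)
  = −0.75 × (-0.350637) = 0.262978 substitutions/site.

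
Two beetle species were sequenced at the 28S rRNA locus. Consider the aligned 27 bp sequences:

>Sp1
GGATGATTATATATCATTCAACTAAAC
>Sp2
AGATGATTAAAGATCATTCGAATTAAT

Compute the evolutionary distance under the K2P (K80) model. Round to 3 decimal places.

Of 27 sites, 3 differences are transitions and 4 are transversions, so P = 3/27 ≈ 0.111111 and Q = 4/27 ≈ 0.148148.
Under the Kimura two-parameter model, d = −½ ln(1 − 2P − Q) − ¼ ln(1 − 2Q).
1 − 2P − Q = 0.62963, giving −½ ln(0.62963) = 0.231311.
1 − 2Q = 0.703704, giving −¼ ln(0.703704) = 0.087849.
d = 0.231311 + 0.087849 = 0.319160.

0.319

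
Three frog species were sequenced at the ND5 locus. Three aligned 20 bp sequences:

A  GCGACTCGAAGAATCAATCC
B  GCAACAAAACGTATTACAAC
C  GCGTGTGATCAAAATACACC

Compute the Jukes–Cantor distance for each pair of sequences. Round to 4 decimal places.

d(A,B) = 0.8240, d(A,C) = 0.9913, d(B,C) = 0.8240

A–B: 10/20 sites differ → p = 0.5, d = −0.75 ln(1 − 0.666667) = 0.823960 ≈ 0.8240.
A–C: 11/20 sites differ → p = 0.55, d = −0.75 ln(1 − 0.733333) = 0.991316 ≈ 0.9913.
B–C: 10/20 sites differ → p = 0.5, d = −0.75 ln(1 − 0.666667) = 0.823960 ≈ 0.8240.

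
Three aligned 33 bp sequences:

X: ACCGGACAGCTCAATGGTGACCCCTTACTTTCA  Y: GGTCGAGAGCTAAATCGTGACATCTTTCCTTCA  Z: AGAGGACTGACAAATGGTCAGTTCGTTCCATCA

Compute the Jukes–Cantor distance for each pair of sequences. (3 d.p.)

d(X,Y) = 0.441, d(X,Z) = 0.625, d(Y,Z) = 0.559

X–Y: 11/33 sites differ → p ≈ 0.333333, d = −0.75 ln(1 − 0.444444) = 0.440839 ≈ 0.441.
X–Z: 14/33 sites differ → p ≈ 0.424242, d = −0.75 ln(1 − 0.565656) = 0.625439 ≈ 0.625.
Y–Z: 13/33 sites differ → p ≈ 0.393939, d = −0.75 ln(1 − 0.525252) = 0.558728 ≈ 0.559.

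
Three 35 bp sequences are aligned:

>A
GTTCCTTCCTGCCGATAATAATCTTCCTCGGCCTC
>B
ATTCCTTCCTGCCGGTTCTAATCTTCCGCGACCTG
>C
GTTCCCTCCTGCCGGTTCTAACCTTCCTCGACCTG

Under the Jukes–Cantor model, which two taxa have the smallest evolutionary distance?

A–B: 7/35 differ, p = 0.200, d = 0.233.
A–C: 7/35 differ, p = 0.200, d = 0.233.
B–C: 4/35 differ, p = 0.114, d = 0.124.
The smallest distance is between B and C.

B and C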